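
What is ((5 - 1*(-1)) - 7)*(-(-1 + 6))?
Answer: 5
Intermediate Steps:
((5 - 1*(-1)) - 7)*(-(-1 + 6)) = ((5 + 1) - 7)*(-1*5) = (6 - 7)*(-5) = -1*(-5) = 5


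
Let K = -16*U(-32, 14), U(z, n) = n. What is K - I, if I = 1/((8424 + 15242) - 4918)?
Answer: -4199553/18748 ≈ -224.00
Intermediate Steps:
K = -224 (K = -16*14 = -224)
I = 1/18748 (I = 1/(23666 - 4918) = 1/18748 ≈ 5.3339e-5)
K - I = -224 - 1*1/18748 = -224 - 1/18748 = -4199553/18748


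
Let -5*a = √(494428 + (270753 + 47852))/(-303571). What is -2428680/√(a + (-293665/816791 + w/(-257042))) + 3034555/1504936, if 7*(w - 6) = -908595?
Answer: 3034555/1504936 - 2428680*√2230711268114866670/√(324378122011001615 + 4408941436662*√90337) ≈ -6.3560e+6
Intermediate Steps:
w = -908553/7 (w = 6 + (⅐)*(-908595) = 6 - 908595/7 = -908553/7 ≈ -1.2979e+5)
a = 3*√90337/1517855 (a = -√(494428 + (270753 + 47852))/(5*(-303571)) = -√(494428 + 318605)*(-1)/(5*303571) = -√813033*(-1)/(5*303571) = -3*√90337*(-1)/(5*303571) = -(-3)*√90337/1517855 = 3*√90337/1517855 ≈ 0.00059405)
-2428680/√(a + (-293665/816791 + w/(-257042))) + 3034555/1504936 = -2428680/√(3*√90337/1517855 + (-293665/816791 - 908553/7/(-257042))) + 3034555/1504936 = -2428680/√(3*√90337/1517855 + (-293665*1/816791 - 908553/7*(-1/257042))) + 3034555*(1/1504936) = -2428680/√(3*√90337/1517855 + (-293665/816791 + 908553/1799294)) + 3034555/1504936 = -2428680/√(3*√90337/1517855 + 213708240913/1469647145554) + 3034555/1504936 = -2428680/√(213708240913/1469647145554 + 3*√90337/1517855) + 3034555/1504936 = 3034555/1504936 - 2428680/√(213708240913/1469647145554 + 3*√90337/1517855)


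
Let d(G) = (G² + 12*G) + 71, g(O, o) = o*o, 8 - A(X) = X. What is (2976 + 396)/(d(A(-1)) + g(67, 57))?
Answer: 3372/3509 ≈ 0.96096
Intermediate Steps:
A(X) = 8 - X
g(O, o) = o²
d(G) = 71 + G² + 12*G
(2976 + 396)/(d(A(-1)) + g(67, 57)) = (2976 + 396)/((71 + (8 - 1*(-1))² + 12*(8 - 1*(-1))) + 57²) = 3372/((71 + (8 + 1)² + 12*(8 + 1)) + 3249) = 3372/((71 + 9² + 12*9) + 3249) = 3372/((71 + 81 + 108) + 3249) = 3372/(260 + 3249) = 3372/3509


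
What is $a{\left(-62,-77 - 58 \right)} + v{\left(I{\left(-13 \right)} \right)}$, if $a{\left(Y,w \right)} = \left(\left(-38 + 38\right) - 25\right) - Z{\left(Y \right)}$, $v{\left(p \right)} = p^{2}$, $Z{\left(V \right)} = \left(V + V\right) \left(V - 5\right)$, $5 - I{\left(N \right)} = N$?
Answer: $-8009$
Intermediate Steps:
$I{\left(N \right)} = 5 - N$
$Z{\left(V \right)} = 2 V \left(-5 + V\right)$
$a{\left(Y,w \right)} = -25 - 2 Y \left(-5 + Y\right)$ ($a{\left(Y,w \right)} = \left(\left(-38 + 38\right) - 25\right) - 2 Y \left(-5 + Y\right) = \left(0 - 25\right) - 2 Y \left(-5 + Y\right) = -25 - 2 Y \left(-5 + Y\right)$)
$a{\left(-62,-77 - 58 \right)} + v{\left(I{\left(-13 \right)} \right)} = \left(-25 - - 124 \left(-5 - 62\right)\right) + \left(5 - -13\right)^{2} = \left(-25 - \left(-124\right) \left(-67\right)\right) + \left(5 + 13\right)^{2} = \left(-25 - 8308\right) + 18^{2} = -8333 + 324 = -8009$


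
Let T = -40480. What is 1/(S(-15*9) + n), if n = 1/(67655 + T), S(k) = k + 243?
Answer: 27175/2934901 ≈ 0.0092593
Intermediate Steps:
S(k) = 243 + k
n = 1/27175 (n = 1/(67655 - 40480) = 1/27175 ≈ 3.6799e-5)
1/(S(-15*9) + n) = 1/((243 - 15*9) + 1/27175) = 1/((243 - 135) + 1/27175) = 1/(108 + 1/27175) = 1/(2934901/27175) = 27175/2934901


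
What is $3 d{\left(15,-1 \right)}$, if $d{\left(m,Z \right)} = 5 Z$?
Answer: $-15$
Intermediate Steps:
$3 d{\left(15,-1 \right)} = 3 \cdot 5 \left(-1\right) = 3 \left(-5\right) = -15$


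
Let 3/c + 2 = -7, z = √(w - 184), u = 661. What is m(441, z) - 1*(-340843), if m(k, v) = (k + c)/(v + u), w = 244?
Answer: 446703915311/1310583 - 2644*√15/1310583 ≈ 3.4084e+5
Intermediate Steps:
z = 2*√15 (z = √(244 - 184) = √60 = 2*√15 ≈ 7.7460)
c = -⅓ (c = 3/(-2 - 7) = 3/(-9) = 3*(-⅑) = -⅓ ≈ -0.33333)
m(k, v) = (-⅓ + k)/(661 + v) (m(k, v) = (k - ⅓)/(v + 661) = (-⅓ + k)/(661 + v))
m(441, z) - 1*(-340843) = (-⅓ + 441)/(661 + 2*√15) - 1*(-340843) = (1322/3)/(661 + 2*√15) + 340843 = 1322/(3*(661 + 2*√15)) + 340843 = 340843 + 1322/(3*(661 + 2*√15))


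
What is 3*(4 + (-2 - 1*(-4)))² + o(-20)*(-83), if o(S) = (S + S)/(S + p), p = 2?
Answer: -688/9 ≈ -76.444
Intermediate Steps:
o(S) = 2*S/(2 + S) (o(S) = (S + S)/(S + 2) = (2*S)/(2 + S) = 2*S/(2 + S))
3*(4 + (-2 - 1*(-4)))² + o(-20)*(-83) = 3*(4 + (-2 - 1*(-4)))² + (2*(-20)/(2 - 20))*(-83) = 3*(4 + (-2 + 4))² + (2*(-20)/(-18))*(-83) = 3*(4 + 2)² + (2*(-20)*(-1/18))*(-83) = 3*6² + (20/9)*(-83) = 3*36 - 1660/9 = 108 - 1660/9 = -688/9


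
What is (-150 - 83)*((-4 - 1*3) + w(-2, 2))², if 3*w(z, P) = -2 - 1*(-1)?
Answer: -112772/9 ≈ -12530.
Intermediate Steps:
w(z, P) = -⅓ (w(z, P) = (-2 - 1*(-1))/3 = (-2 + 1)/3 = (⅓)*(-1) = -⅓)
(-150 - 83)*((-4 - 1*3) + w(-2, 2))² = (-150 - 83)*((-4 - 1*3) - ⅓)² = -233*((-4 - 3) - ⅓)² = -233*(-7 - ⅓)² = -233*(-22/3)² = -233*484/9 = -112772/9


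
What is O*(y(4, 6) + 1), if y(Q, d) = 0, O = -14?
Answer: -14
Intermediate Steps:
O*(y(4, 6) + 1) = -14*(0 + 1) = -14*1 = -14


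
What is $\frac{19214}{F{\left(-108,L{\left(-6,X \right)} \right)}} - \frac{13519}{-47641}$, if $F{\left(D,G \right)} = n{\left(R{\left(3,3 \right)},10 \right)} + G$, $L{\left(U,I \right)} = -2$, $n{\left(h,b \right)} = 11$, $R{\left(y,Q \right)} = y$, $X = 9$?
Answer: $\frac{83226895}{38979} \approx 2135.2$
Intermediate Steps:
$F{\left(D,G \right)} = 11 + G$
$\frac{19214}{F{\left(-108,L{\left(-6,X \right)} \right)}} - \frac{13519}{-47641} = \frac{19214}{11 - 2} - \frac{13519}{-47641} = \frac{19214}{9} - - \frac{1229}{4331} = 19214 \cdot \frac{1}{9} + \frac{1229}{4331} = \frac{19214}{9} + \frac{1229}{4331} = \frac{83226895}{38979}$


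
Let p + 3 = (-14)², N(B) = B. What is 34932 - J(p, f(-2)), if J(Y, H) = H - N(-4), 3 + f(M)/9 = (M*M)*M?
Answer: 35027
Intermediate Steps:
p = 193 (p = -3 + (-14)² = -3 + 196 = 193)
f(M) = -27 + 9*M³ (f(M) = -27 + 9*((M*M)*M) = -27 + 9*(M²*M) = -27 + 9*M³)
J(Y, H) = 4 + H (J(Y, H) = H - 1*(-4) = H + 4 = 4 + H)
34932 - J(p, f(-2)) = 34932 - (4 + (-27 + 9*(-2)³)) = 34932 - (4 + (-27 + 9*(-8))) = 34932 - (4 + (-27 - 72)) = 34932 - (4 - 99) = 34932 - 1*(-95) = 34932 + 95 = 35027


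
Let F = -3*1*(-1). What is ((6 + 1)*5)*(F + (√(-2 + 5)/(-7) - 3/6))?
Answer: 175/2 - 5*√3 ≈ 78.840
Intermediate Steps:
F = 3 (F = -3*(-1) = 3)
((6 + 1)*5)*(F + (√(-2 + 5)/(-7) - 3/6)) = ((6 + 1)*5)*(3 + (√(-2 + 5)/(-7) - 3/6)) = (7*5)*(3 + (√3*(-⅐) - 3*⅙)) = 35*(3 + (-√3/7 - ½)) = 35*(3 + (-½ - √3/7)) = 35*(5/2 - √3/7) = 175/2 - 5*√3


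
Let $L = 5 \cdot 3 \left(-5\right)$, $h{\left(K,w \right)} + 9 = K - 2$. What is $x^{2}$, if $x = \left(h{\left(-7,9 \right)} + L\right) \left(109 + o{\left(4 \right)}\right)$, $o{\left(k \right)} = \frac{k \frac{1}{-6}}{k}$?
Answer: $\frac{409779049}{4} \approx 1.0244 \cdot 10^{8}$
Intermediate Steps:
$h{\left(K,w \right)} = -11 + K$ ($h{\left(K,w \right)} = -9 + \left(K - 2\right) = -9 + \left(-2 + K\right) = -11 + K$)
$o{\left(k \right)} = - \frac{1}{6}$ ($o{\left(k \right)} = \frac{k \left(- \frac{1}{6}\right)}{k} = \frac{\left(- \frac{1}{6}\right) k}{k} = - \frac{1}{6}$)
$L = -75$ ($L = 15 \left(-5\right) = -75$)
$x = - \frac{20243}{2}$ ($x = \left(\left(-11 - 7\right) - 75\right) \left(109 - \frac{1}{6}\right) = \left(-18 - 75\right) \frac{653}{6} = \left(-93\right) \frac{653}{6} = - \frac{20243}{2} \approx -10122.0$)
$x^{2} = \left(- \frac{20243}{2}\right)^{2} = \frac{409779049}{4}$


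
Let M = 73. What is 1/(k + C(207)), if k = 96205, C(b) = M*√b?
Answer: 96205/9254298922 - 219*√23/9254298922 ≈ 1.0282e-5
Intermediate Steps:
C(b) = 73*√b
1/(k + C(207)) = 1/(96205 + 73*√207) = 1/(96205 + 73*(3*√23)) = 1/(96205 + 219*√23)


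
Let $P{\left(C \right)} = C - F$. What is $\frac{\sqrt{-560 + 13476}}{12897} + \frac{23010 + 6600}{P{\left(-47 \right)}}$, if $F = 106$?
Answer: $- \frac{3290}{17} + \frac{2 \sqrt{3229}}{12897} \approx -193.52$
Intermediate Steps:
$P{\left(C \right)} = -106 + C$ ($P{\left(C \right)} = C - 106 = -106 + C$)
$\frac{\sqrt{-560 + 13476}}{12897} + \frac{23010 + 6600}{P{\left(-47 \right)}} = \frac{\sqrt{-560 + 13476}}{12897} + \frac{23010 + 6600}{-106 - 47} = \sqrt{12916} \cdot \frac{1}{12897} + \frac{29610}{-153} = 2 \sqrt{3229} \cdot \frac{1}{12897} + 29610 \left(- \frac{1}{153}\right) = \frac{2 \sqrt{3229}}{12897} - \frac{3290}{17} = - \frac{3290}{17} + \frac{2 \sqrt{3229}}{12897}$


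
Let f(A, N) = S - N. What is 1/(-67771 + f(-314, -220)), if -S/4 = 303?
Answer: -1/68763 ≈ -1.4543e-5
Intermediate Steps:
S = -1212 (S = -4*303 = -1212)
f(A, N) = -1212 - N
1/(-67771 + f(-314, -220)) = 1/(-67771 + (-1212 - 1*(-220))) = 1/(-67771 + (-1212 + 220)) = 1/(-67771 - 992) = 1/(-68763) = -1/68763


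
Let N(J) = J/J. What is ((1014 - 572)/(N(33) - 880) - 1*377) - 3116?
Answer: -3070789/879 ≈ -3493.5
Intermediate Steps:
N(J) = 1
((1014 - 572)/(N(33) - 880) - 1*377) - 3116 = ((1014 - 572)/(1 - 880) - 1*377) - 3116 = (442/(-879) - 377) - 3116 = (442*(-1/879) - 377) - 3116 = (-442/879 - 377) - 3116 = -331825/879 - 3116 = -3070789/879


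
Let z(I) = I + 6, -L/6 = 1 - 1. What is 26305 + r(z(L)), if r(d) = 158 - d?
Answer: 26457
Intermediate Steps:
L = 0 (L = -6*(1 - 1) = -6*0 = 0)
z(I) = 6 + I
26305 + r(z(L)) = 26305 + (158 - (6 + 0)) = 26305 + (158 - 1*6) = 26305 + (158 - 6) = 26305 + 152 = 26457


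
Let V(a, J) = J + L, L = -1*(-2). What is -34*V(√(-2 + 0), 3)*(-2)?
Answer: 340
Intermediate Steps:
L = 2
V(a, J) = 2 + J (V(a, J) = J + 2 = 2 + J)
-34*V(√(-2 + 0), 3)*(-2) = -34*(2 + 3)*(-2) = -170*(-2) = -34*(-10) = 340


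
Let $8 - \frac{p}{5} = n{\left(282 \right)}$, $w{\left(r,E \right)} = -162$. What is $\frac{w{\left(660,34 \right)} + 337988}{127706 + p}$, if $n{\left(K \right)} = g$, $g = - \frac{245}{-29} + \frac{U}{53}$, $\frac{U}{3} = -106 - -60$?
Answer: $\frac{519238562}{196300687} \approx 2.6451$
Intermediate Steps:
$U = -138$ ($U = 3 \left(-106 - -60\right) = 3 \left(-106 + 60\right) = 3 \left(-46\right) = -138$)
$g = \frac{8983}{1537}$ ($g = - \frac{245}{-29} - \frac{138}{53} = \left(-245\right) \left(- \frac{1}{29}\right) - \frac{138}{53} = \frac{245}{29} - \frac{138}{53} = \frac{8983}{1537} \approx 5.8445$)
$n{\left(K \right)} = \frac{8983}{1537}$
$p = \frac{16565}{1537}$ ($p = 40 - \frac{44915}{1537} = \frac{16565}{1537} \approx 10.777$)
$\frac{w{\left(660,34 \right)} + 337988}{127706 + p} = \frac{-162 + 337988}{127706 + \frac{16565}{1537}} = \frac{337826}{\frac{196300687}{1537}} = 337826 \cdot \frac{1537}{196300687} = \frac{519238562}{196300687}$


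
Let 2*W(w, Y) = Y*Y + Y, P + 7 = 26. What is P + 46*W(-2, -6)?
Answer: 709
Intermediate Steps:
P = 19 (P = -7 + 26 = 19)
W(w, Y) = Y/2 + Y**2/2 (W(w, Y) = (Y*Y + Y)/2 = (Y**2 + Y)/2 = (Y + Y**2)/2 = Y/2 + Y**2/2)
P + 46*W(-2, -6) = 19 + 46*((1/2)*(-6)*(1 - 6)) = 19 + 46*((1/2)*(-6)*(-5)) = 19 + 46*15 = 19 + 690 = 709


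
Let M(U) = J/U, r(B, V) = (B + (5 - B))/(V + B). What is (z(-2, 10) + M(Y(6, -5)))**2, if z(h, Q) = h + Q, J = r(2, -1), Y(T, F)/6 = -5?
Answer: 2209/36 ≈ 61.361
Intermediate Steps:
Y(T, F) = -30 (Y(T, F) = 6*(-5) = -30)
r(B, V) = 5/(B + V)
J = 5 (J = 5/(2 - 1) = 5/1 = 5*1 = 5)
M(U) = 5/U
z(h, Q) = Q + h
(z(-2, 10) + M(Y(6, -5)))**2 = ((10 - 2) + 5/(-30))**2 = (8 + 5*(-1/30))**2 = (8 - 1/6)**2 = (47/6)**2 = 2209/36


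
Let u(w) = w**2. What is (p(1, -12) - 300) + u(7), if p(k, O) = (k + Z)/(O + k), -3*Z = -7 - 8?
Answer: -2767/11 ≈ -251.55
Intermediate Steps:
Z = 5 (Z = -(-7 - 8)/3 = -1/3*(-15) = 5)
p(k, O) = (5 + k)/(O + k) (p(k, O) = (k + 5)/(O + k) = (5 + k)/(O + k))
(p(1, -12) - 300) + u(7) = ((5 + 1)/(-12 + 1) - 300) + 7**2 = (6/(-11) - 300) + 49 = (-1/11*6 - 300) + 49 = (-6/11 - 300) + 49 = -3306/11 + 49 = -2767/11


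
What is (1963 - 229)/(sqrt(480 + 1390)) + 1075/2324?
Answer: 1075/2324 + 51*sqrt(1870)/55 ≈ 40.561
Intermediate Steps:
(1963 - 229)/(sqrt(480 + 1390)) + 1075/2324 = 1734/(sqrt(1870)) + 1075*(1/2324) = 1734*(sqrt(1870)/1870) + 1075/2324 = 51*sqrt(1870)/55 + 1075/2324 = 1075/2324 + 51*sqrt(1870)/55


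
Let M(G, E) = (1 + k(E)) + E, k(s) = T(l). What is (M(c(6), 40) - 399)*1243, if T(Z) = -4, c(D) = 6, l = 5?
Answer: -449966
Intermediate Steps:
k(s) = -4
M(G, E) = -3 + E (M(G, E) = (1 - 4) + E = -3 + E)
(M(c(6), 40) - 399)*1243 = ((-3 + 40) - 399)*1243 = (37 - 399)*1243 = -362*1243 = -449966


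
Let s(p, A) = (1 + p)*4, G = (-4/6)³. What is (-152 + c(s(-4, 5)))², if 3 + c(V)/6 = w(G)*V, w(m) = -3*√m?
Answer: 15076 - 16320*I*√6 ≈ 15076.0 - 39976.0*I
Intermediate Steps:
G = -8/27 (G = (-4*⅙)³ = (-⅔)³ = -8/27 ≈ -0.29630)
s(p, A) = 4 + 4*p
w(m) = -3*√m
c(V) = -18 - 4*I*V*√6 (c(V) = -18 + 6*((-2*I*√6/3)*V) = -18 + 6*(-2*I*V*√6/3) = -18 - 4*I*V*√6)
(-152 + c(s(-4, 5)))² = (-152 + (-18 - 4*I*(4 + 4*(-4))*√6))² = (-152 + (-18 - 4*I*(4 - 16)*√6))² = (-152 + (-18 - 4*I*(-12)*√6))² = (-152 + (-18 + 48*I*√6))² = (-170 + 48*I*√6)²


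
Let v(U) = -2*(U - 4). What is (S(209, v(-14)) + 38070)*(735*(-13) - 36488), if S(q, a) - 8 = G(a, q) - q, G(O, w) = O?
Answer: -1745259915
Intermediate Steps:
v(U) = 8 - 2*U (v(U) = -2*(-4 + U) = 8 - 2*U)
S(q, a) = 8 + a - q (S(q, a) = 8 + (a - q) = 8 + a - q)
(S(209, v(-14)) + 38070)*(735*(-13) - 36488) = ((8 + (8 - 2*(-14)) - 1*209) + 38070)*(735*(-13) - 36488) = ((8 + (8 + 28) - 209) + 38070)*(-9555 - 36488) = ((8 + 36 - 209) + 38070)*(-46043) = (-165 + 38070)*(-46043) = 37905*(-46043) = -1745259915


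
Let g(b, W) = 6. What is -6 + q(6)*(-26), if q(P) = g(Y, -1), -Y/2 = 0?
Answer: -162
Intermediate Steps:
Y = 0 (Y = -2*0 = 0)
q(P) = 6
-6 + q(6)*(-26) = -6 + 6*(-26) = -6 - 156 = -162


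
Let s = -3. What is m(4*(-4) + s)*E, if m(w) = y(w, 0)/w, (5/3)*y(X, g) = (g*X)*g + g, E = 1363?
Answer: 0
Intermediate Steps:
y(X, g) = 3*g/5 + 3*X*g²/5 (y(X, g) = 3*((g*X)*g + g)/5 = 3*((X*g)*g + g)/5 = 3*(X*g² + g)/5 = 3*(g + X*g²)/5 = 3*g/5 + 3*X*g²/5)
m(w) = 0 (m(w) = ((⅗)*0*(1 + w*0))/w = ((⅗)*0*(1 + 0))/w = ((⅗)*0*1)/w = 0/w = 0)
m(4*(-4) + s)*E = 0*1363 = 0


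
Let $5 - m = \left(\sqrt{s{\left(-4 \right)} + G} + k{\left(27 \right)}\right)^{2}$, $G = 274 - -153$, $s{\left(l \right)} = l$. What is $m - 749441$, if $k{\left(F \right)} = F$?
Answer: $-750588 - 162 \sqrt{47} \approx -7.517 \cdot 10^{5}$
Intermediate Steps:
$G = 427$ ($G = 274 + 153 = 427$)
$m = 5 - \left(27 + 3 \sqrt{47}\right)^{2}$ ($m = 5 - \left(\sqrt{-4 + 427} + 27\right)^{2} = 5 - \left(\sqrt{423} + 27\right)^{2} = 5 - \left(3 \sqrt{47} + 27\right)^{2} = 5 - \left(27 + 3 \sqrt{47}\right)^{2} \approx -2257.6$)
$m - 749441 = \left(-1147 - 162 \sqrt{47}\right) - 749441 = -750588 - 162 \sqrt{47}$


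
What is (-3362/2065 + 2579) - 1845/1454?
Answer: 7734775017/3002510 ≈ 2576.1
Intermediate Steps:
(-3362/2065 + 2579) - 1845/1454 = 5322273/2065 - 1845/1454 = 7734775017/3002510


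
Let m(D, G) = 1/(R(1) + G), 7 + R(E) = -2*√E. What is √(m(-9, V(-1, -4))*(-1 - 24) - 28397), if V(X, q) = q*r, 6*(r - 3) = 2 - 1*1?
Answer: I*√4798898/13 ≈ 168.51*I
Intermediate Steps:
r = 19/6 (r = 3 + (2 - 1*1)/6 = 3 + (2 - 1)/6 = 3 + (⅙)*1 = 3 + ⅙ = 19/6 ≈ 3.1667)
R(E) = -7 - 2*√E
V(X, q) = 19*q/6 (V(X, q) = q*(19/6) = 19*q/6)
m(D, G) = 1/(-9 + G) (m(D, G) = 1/((-7 - 2*√1) + G) = 1/((-7 - 2*1) + G) = 1/((-7 - 2) + G) = 1/(-9 + G))
√(m(-9, V(-1, -4))*(-1 - 24) - 28397) = √((-1 - 24)/(-9 + (19/6)*(-4)) - 28397) = √(-25/(-9 - 38/3) - 28397) = √(-25/(-65/3) - 28397) = √(-3/65*(-25) - 28397) = √(15/13 - 28397) = √(-369146/13) = I*√4798898/13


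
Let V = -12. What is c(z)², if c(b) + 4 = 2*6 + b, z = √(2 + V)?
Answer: (8 + I*√10)² ≈ 54.0 + 50.596*I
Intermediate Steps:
z = I*√10 (z = √(2 - 12) = √(-10) = I*√10 ≈ 3.1623*I)
c(b) = 8 + b (c(b) = -4 + (2*6 + b) = -4 + (12 + b) = 8 + b)
c(z)² = (8 + I*√10)²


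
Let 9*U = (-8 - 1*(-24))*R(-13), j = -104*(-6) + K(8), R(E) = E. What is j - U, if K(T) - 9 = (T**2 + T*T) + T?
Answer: 7129/9 ≈ 792.11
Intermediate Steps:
K(T) = 9 + T + 2*T**2 (K(T) = 9 + ((T**2 + T*T) + T) = 9 + ((T**2 + T**2) + T) = 9 + (2*T**2 + T) = 9 + (T + 2*T**2) = 9 + T + 2*T**2)
j = 769 (j = -104*(-6) + (9 + 8 + 2*8**2) = 624 + (9 + 8 + 2*64) = 624 + (9 + 8 + 128) = 624 + 145 = 769)
U = -208/9 (U = ((-8 - 1*(-24))*(-13))/9 = ((-8 + 24)*(-13))/9 = (16*(-13))/9 = (1/9)*(-208) = -208/9 ≈ -23.111)
j - U = 769 - 1*(-208/9) = 769 + 208/9 = 7129/9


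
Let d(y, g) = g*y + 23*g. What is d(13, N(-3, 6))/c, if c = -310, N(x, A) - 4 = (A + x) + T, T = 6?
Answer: -234/155 ≈ -1.5097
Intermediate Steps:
N(x, A) = 10 + A + x (N(x, A) = 4 + ((A + x) + 6) = 4 + (6 + A + x) = 10 + A + x)
d(y, g) = 23*g + g*y
d(13, N(-3, 6))/c = ((10 + 6 - 3)*(23 + 13))/(-310) = (13*36)*(-1/310) = 468*(-1/310) = -234/155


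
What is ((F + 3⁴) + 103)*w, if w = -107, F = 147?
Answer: -35417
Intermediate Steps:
((F + 3⁴) + 103)*w = ((147 + 3⁴) + 103)*(-107) = ((147 + 81) + 103)*(-107) = (228 + 103)*(-107) = 331*(-107) = -35417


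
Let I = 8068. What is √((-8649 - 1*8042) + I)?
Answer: I*√8623 ≈ 92.86*I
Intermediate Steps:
√((-8649 - 1*8042) + I) = √((-8649 - 1*8042) + 8068) = √((-8649 - 8042) + 8068) = √(-16691 + 8068) = √(-8623) = I*√8623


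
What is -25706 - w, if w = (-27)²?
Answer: -26435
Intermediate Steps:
w = 729
-25706 - w = -25706 - 1*729 = -25706 - 729 = -26435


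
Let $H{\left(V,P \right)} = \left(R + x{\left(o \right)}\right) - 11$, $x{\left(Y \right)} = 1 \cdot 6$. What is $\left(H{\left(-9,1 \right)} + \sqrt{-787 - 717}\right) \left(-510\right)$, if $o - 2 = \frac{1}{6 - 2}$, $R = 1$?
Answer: $2040 - 2040 i \sqrt{94} \approx 2040.0 - 19779.0 i$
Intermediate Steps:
$o = \frac{9}{4}$ ($o = 2 + \frac{1}{6 - 2} = 2 + \frac{1}{4} = \frac{9}{4} \approx 2.25$)
$x{\left(Y \right)} = 6$
$H{\left(V,P \right)} = -4$ ($H{\left(V,P \right)} = \left(1 + 6\right) - 11 = 7 - 11 = -4$)
$\left(H{\left(-9,1 \right)} + \sqrt{-787 - 717}\right) \left(-510\right) = \left(-4 + \sqrt{-787 - 717}\right) \left(-510\right) = \left(-4 + \sqrt{-1504}\right) \left(-510\right) = \left(-4 + 4 i \sqrt{94}\right) \left(-510\right) = 2040 - 2040 i \sqrt{94}$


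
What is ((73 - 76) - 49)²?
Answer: 2704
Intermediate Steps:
((73 - 76) - 49)² = (-3 - 49)² = (-52)² = 2704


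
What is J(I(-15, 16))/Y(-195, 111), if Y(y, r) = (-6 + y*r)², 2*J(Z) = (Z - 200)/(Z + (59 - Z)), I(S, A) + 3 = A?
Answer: -187/55314364518 ≈ -3.3807e-9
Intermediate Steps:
I(S, A) = -3 + A
J(Z) = -100/59 + Z/118 (J(Z) = ((Z - 200)/(Z + (59 - Z)))/2 = ((-200 + Z)/59)/2 = ((-200 + Z)*(1/59))/2 = (-200/59 + Z/59)/2 = -100/59 + Z/118)
Y(y, r) = (-6 + r*y)²
J(I(-15, 16))/Y(-195, 111) = (-100/59 + (-3 + 16)/118)/((-6 + 111*(-195))²) = (-100/59 + (1/118)*13)/((-6 - 21645)²) = (-100/59 + 13/118)/((-21651)²) = -187/118/468765801 = -187/118*1/468765801 = -187/55314364518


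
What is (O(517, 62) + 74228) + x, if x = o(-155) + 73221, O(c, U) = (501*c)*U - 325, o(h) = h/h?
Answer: 16206179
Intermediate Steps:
o(h) = 1
O(c, U) = -325 + 501*U*c (O(c, U) = 501*U*c - 325 = -325 + 501*U*c)
x = 73222 (x = 1 + 73221 = 73222)
(O(517, 62) + 74228) + x = ((-325 + 501*62*517) + 74228) + 73222 = ((-325 + 16059054) + 74228) + 73222 = (16058729 + 74228) + 73222 = 16132957 + 73222 = 16206179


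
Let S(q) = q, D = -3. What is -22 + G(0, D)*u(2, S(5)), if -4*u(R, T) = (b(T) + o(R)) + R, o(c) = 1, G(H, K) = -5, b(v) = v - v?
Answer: -73/4 ≈ -18.250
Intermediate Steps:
b(v) = 0
u(R, T) = -¼ - R/4 (u(R, T) = -((0 + 1) + R)/4 = -(1 + R)/4 = -¼ - R/4)
-22 + G(0, D)*u(2, S(5)) = -22 - 5*(-¼ - ¼*2) = -22 - 5*(-¼ - ½) = -22 - 5*(-¾) = -22 + 15/4 = -73/4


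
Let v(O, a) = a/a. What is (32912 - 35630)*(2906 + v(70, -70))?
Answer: -7901226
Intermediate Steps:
v(O, a) = 1
(32912 - 35630)*(2906 + v(70, -70)) = (32912 - 35630)*(2906 + 1) = -2718*2907 = -7901226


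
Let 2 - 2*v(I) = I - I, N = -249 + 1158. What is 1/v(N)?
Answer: 1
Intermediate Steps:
N = 909
v(I) = 1 (v(I) = 1 - (I - I)/2 = 1 - ½*0 = 1 + 0 = 1)
1/v(N) = 1/1 = 1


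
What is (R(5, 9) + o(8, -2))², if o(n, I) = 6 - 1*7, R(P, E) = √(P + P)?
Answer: (1 - √10)² ≈ 4.6754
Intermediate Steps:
R(P, E) = √2*√P (R(P, E) = √(2*P) = √2*√P)
o(n, I) = -1 (o(n, I) = 6 - 7 = -1)
(R(5, 9) + o(8, -2))² = (√2*√5 - 1)² = (√10 - 1)² = (-1 + √10)²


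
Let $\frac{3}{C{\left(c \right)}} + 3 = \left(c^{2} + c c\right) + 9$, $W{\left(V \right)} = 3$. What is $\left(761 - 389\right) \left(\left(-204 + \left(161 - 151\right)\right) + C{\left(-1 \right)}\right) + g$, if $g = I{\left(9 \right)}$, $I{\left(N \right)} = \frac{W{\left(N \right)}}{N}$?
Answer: $- \frac{432169}{6} \approx -72028.0$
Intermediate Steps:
$I{\left(N \right)} = \frac{3}{N}$
$g = \frac{1}{3}$ ($g = \frac{3}{9} = 3 \cdot \frac{1}{9} = \frac{1}{3} \approx 0.33333$)
$C{\left(c \right)} = \frac{3}{6 + 2 c^{2}}$ ($C{\left(c \right)} = \frac{3}{-3 + \left(\left(c^{2} + c c\right) + 9\right)} = \frac{3}{-3 + \left(\left(c^{2} + c^{2}\right) + 9\right)} = \frac{3}{-3 + \left(2 c^{2} + 9\right)} = \frac{3}{-3 + \left(9 + 2 c^{2}\right)} = \frac{3}{6 + 2 c^{2}}$)
$\left(761 - 389\right) \left(\left(-204 + \left(161 - 151\right)\right) + C{\left(-1 \right)}\right) + g = \left(761 - 389\right) \left(\left(-204 + \left(161 - 151\right)\right) + \frac{3}{2 \left(3 + \left(-1\right)^{2}\right)}\right) + \frac{1}{3} = \left(761 - 389\right) \left(\left(-204 + \left(161 - 151\right)\right) + \frac{3}{2 \left(3 + 1\right)}\right) + \frac{1}{3} = 372 \left(\left(-204 + 10\right) + \frac{3}{2 \cdot 4}\right) + \frac{1}{3} = 372 \left(-194 + \frac{3}{2} \cdot \frac{1}{4}\right) + \frac{1}{3} = 372 \left(-194 + \frac{3}{8}\right) + \frac{1}{3} = 372 \left(- \frac{1549}{8}\right) + \frac{1}{3} = - \frac{144057}{2} + \frac{1}{3} = - \frac{432169}{6}$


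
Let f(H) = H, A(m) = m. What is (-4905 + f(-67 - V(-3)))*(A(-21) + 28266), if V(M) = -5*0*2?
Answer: -140434140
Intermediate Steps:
V(M) = 0 (V(M) = 0*2 = 0)
(-4905 + f(-67 - V(-3)))*(A(-21) + 28266) = (-4905 + (-67 - 1*0))*(-21 + 28266) = (-4905 + (-67 + 0))*28245 = (-4905 - 67)*28245 = -4972*28245 = -140434140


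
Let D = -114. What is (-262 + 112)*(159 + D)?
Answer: -6750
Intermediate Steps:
(-262 + 112)*(159 + D) = (-262 + 112)*(159 - 114) = -150*45 = -6750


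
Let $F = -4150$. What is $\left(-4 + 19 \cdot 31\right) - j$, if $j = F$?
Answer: $4735$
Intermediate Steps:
$j = -4150$
$\left(-4 + 19 \cdot 31\right) - j = \left(-4 + 19 \cdot 31\right) - -4150 = \left(-4 + 589\right) + 4150 = 585 + 4150 = 4735$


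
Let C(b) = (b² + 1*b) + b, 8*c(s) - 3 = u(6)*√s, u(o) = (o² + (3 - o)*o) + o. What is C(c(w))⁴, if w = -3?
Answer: -5515683599007/16777216 - 107853587127*I*√3/262144 ≈ -3.2876e+5 - 7.1262e+5*I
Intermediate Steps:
u(o) = o + o² + o*(3 - o) (u(o) = (o² + o*(3 - o)) + o = o + o² + o*(3 - o))
c(s) = 3/8 + 3*√s (c(s) = 3/8 + ((4*6)*√s)/8 = 3/8 + (24*√s)/8 = 3/8 + 3*√s)
C(b) = b² + 2*b (C(b) = (b² + b) + b = (b + b²) + b = b² + 2*b)
C(c(w))⁴ = ((3/8 + 3*√(-3))*(2 + (3/8 + 3*√(-3))))⁴ = ((3/8 + 3*(I*√3))*(2 + (3/8 + 3*(I*√3))))⁴ = ((3/8 + 3*I*√3)*(2 + (3/8 + 3*I*√3)))⁴ = ((3/8 + 3*I*√3)*(19/8 + 3*I*√3))⁴ = (3/8 + 3*I*√3)⁴*(19/8 + 3*I*√3)⁴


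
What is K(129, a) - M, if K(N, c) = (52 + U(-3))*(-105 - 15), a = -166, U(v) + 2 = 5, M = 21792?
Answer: -28392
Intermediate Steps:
U(v) = 3 (U(v) = -2 + 5 = 3)
K(N, c) = -6600 (K(N, c) = (52 + 3)*(-105 - 15) = 55*(-120) = -6600)
K(129, a) - M = -6600 - 1*21792 = -6600 - 21792 = -28392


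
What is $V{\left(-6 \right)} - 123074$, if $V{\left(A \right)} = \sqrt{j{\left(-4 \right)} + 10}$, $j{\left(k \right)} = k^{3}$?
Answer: $-123074 + 3 i \sqrt{6} \approx -1.2307 \cdot 10^{5} + 7.3485 i$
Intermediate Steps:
$V{\left(A \right)} = 3 i \sqrt{6}$ ($V{\left(A \right)} = \sqrt{\left(-4\right)^{3} + 10} = \sqrt{-64 + 10} = \sqrt{-54} = 3 i \sqrt{6}$)
$V{\left(-6 \right)} - 123074 = 3 i \sqrt{6} - 123074 = -123074 + 3 i \sqrt{6}$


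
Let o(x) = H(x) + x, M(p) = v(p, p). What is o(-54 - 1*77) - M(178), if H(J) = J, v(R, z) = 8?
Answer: -270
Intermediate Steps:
M(p) = 8
o(x) = 2*x (o(x) = x + x = 2*x)
o(-54 - 1*77) - M(178) = 2*(-54 - 1*77) - 1*8 = 2*(-54 - 77) - 8 = 2*(-131) - 8 = -262 - 8 = -270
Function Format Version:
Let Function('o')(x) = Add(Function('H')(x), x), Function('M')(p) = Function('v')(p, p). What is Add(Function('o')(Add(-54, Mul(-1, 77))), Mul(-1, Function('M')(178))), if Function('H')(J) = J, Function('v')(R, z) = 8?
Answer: -270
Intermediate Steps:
Function('M')(p) = 8
Function('o')(x) = Mul(2, x) (Function('o')(x) = Add(x, x) = Mul(2, x))
Add(Function('o')(Add(-54, Mul(-1, 77))), Mul(-1, Function('M')(178))) = Add(Mul(2, Add(-54, Mul(-1, 77))), Mul(-1, 8)) = Add(Mul(2, Add(-54, -77)), -8) = Add(Mul(2, -131), -8) = Add(-262, -8) = -270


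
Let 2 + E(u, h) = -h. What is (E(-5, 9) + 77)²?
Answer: 4356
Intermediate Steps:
E(u, h) = -2 - h
(E(-5, 9) + 77)² = ((-2 - 1*9) + 77)² = ((-2 - 9) + 77)² = (-11 + 77)² = 66² = 4356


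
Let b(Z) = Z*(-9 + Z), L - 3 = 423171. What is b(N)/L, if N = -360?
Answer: 22140/70529 ≈ 0.31391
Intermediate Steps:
L = 423174 (L = 3 + 423171 = 423174)
b(N)/L = -360*(-9 - 360)/423174 = -360*(-369)*(1/423174) = 132840*(1/423174) = 22140/70529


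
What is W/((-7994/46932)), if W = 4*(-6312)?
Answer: 592469568/3997 ≈ 1.4823e+5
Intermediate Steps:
W = -25248
W/((-7994/46932)) = -25248/((-7994/46932)) = -25248/((-7994*1/46932)) = -25248/(-3997/23466) = -25248*(-23466/3997) = 592469568/3997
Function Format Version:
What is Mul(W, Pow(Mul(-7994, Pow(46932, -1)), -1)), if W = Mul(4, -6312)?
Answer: Rational(592469568, 3997) ≈ 1.4823e+5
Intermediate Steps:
W = -25248
Mul(W, Pow(Mul(-7994, Pow(46932, -1)), -1)) = Mul(-25248, Pow(Mul(-7994, Pow(46932, -1)), -1)) = Mul(-25248, Pow(Mul(-7994, Rational(1, 46932)), -1)) = Mul(-25248, Pow(Rational(-3997, 23466), -1)) = Mul(-25248, Rational(-23466, 3997)) = Rational(592469568, 3997)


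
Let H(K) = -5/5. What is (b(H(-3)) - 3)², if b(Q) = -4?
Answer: 49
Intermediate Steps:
H(K) = -1 (H(K) = -5*⅕ = -1)
(b(H(-3)) - 3)² = (-4 - 3)² = (-7)² = 49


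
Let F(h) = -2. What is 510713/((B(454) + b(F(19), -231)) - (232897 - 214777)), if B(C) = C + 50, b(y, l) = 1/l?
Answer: -117974703/4069297 ≈ -28.991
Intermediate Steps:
B(C) = 50 + C
510713/((B(454) + b(F(19), -231)) - (232897 - 214777)) = 510713/(((50 + 454) + 1/(-231)) - (232897 - 214777)) = 510713/((504 - 1/231) - 1*18120) = 510713/(116423/231 - 18120) = 510713/(-4069297/231) = 510713*(-231/4069297) = -117974703/4069297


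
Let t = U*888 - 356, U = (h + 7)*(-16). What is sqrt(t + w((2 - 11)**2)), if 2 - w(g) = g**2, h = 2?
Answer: I*sqrt(134787) ≈ 367.13*I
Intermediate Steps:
U = -144 (U = (2 + 7)*(-16) = 9*(-16) = -144)
w(g) = 2 - g**2
t = -128228 (t = -144*888 - 356 = -127872 - 356 = -128228)
sqrt(t + w((2 - 11)**2)) = sqrt(-128228 + (2 - ((2 - 11)**2)**2)) = sqrt(-128228 + (2 - ((-9)**2)**2)) = sqrt(-128228 + (2 - 1*81**2)) = sqrt(-128228 + (2 - 1*6561)) = sqrt(-128228 + (2 - 6561)) = sqrt(-128228 - 6559) = sqrt(-134787) = I*sqrt(134787)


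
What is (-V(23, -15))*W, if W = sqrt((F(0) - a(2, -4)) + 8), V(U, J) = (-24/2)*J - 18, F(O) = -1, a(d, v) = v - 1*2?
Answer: -162*sqrt(13) ≈ -584.10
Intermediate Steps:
a(d, v) = -2 + v (a(d, v) = v - 2 = -2 + v)
V(U, J) = -18 - 12*J (V(U, J) = (-24*1/2)*J - 18 = -12*J - 18 = -18 - 12*J)
W = sqrt(13) (W = sqrt((-1 - (-2 - 4)) + 8) = sqrt((-1 - 1*(-6)) + 8) = sqrt((-1 + 6) + 8) = sqrt(5 + 8) = sqrt(13) ≈ 3.6056)
(-V(23, -15))*W = (-(-18 - 12*(-15)))*sqrt(13) = (-(-18 + 180))*sqrt(13) = (-1*162)*sqrt(13) = -162*sqrt(13)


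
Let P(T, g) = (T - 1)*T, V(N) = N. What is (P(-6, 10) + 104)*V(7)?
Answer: 1022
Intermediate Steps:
P(T, g) = T*(-1 + T) (P(T, g) = (-1 + T)*T = T*(-1 + T))
(P(-6, 10) + 104)*V(7) = (-6*(-1 - 6) + 104)*7 = (-6*(-7) + 104)*7 = (42 + 104)*7 = 146*7 = 1022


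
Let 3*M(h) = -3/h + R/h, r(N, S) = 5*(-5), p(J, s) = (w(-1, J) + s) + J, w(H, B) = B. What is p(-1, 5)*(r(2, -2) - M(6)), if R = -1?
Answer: -223/3 ≈ -74.333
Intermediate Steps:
p(J, s) = s + 2*J (p(J, s) = (J + s) + J = s + 2*J)
r(N, S) = -25
M(h) = -4/(3*h) (M(h) = (-3/h - 1/h)/3 = (-4/h)/3 = -4/(3*h))
p(-1, 5)*(r(2, -2) - M(6)) = (5 + 2*(-1))*(-25 - (-4)/(3*6)) = (5 - 2)*(-25 - (-4)/(3*6)) = 3*(-25 - 1*(-2/9)) = 3*(-25 + 2/9) = 3*(-223/9) = -223/3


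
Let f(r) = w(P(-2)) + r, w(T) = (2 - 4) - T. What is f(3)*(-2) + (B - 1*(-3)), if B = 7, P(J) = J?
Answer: 4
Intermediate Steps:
w(T) = -2 - T
f(r) = r (f(r) = (-2 - 1*(-2)) + r = (-2 + 2) + r = 0 + r = r)
f(3)*(-2) + (B - 1*(-3)) = 3*(-2) + (7 - 1*(-3)) = -6 + (7 + 3) = -6 + 10 = 4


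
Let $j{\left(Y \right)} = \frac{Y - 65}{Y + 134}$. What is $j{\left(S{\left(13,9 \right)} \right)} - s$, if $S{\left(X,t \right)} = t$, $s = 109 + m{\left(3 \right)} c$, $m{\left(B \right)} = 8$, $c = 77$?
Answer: $- \frac{103731}{143} \approx -725.39$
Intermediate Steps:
$s = 725$ ($s = 109 + 8 \cdot 77 = 109 + 616 = 725$)
$j{\left(Y \right)} = \frac{-65 + Y}{134 + Y}$
$j{\left(S{\left(13,9 \right)} \right)} - s = \frac{-65 + 9}{134 + 9} - 725 = \frac{1}{143} \left(-56\right) - 725 = - \frac{56}{143} - 725 = - \frac{103731}{143}$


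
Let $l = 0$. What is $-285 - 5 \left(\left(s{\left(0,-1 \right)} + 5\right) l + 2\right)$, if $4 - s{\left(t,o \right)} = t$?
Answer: $-295$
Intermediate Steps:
$s{\left(t,o \right)} = 4 - t$
$-285 - 5 \left(\left(s{\left(0,-1 \right)} + 5\right) l + 2\right) = -285 - 5 \left(\left(\left(4 - 0\right) + 5\right) 0 + 2\right) = -285 - 5 \left(\left(\left(4 + 0\right) + 5\right) 0 + 2\right) = -285 - 5 \left(\left(4 + 5\right) 0 + 2\right) = -285 - 5 \left(9 \cdot 0 + 2\right) = -285 - 5 \left(0 + 2\right) = -285 - 10 = -295$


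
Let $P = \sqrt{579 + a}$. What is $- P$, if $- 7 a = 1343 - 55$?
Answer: $- \sqrt{395} \approx -19.875$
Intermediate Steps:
$a = -184$ ($a = - \frac{1343 - 55}{7} = \left(- \frac{1}{7}\right) 1288 = -184$)
$P = \sqrt{395}$ ($P = \sqrt{579 - 184} = \sqrt{395} \approx 19.875$)
$- P = - \sqrt{395}$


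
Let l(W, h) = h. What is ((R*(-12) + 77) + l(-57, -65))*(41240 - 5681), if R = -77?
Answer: 33283224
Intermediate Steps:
((R*(-12) + 77) + l(-57, -65))*(41240 - 5681) = ((-77*(-12) + 77) - 65)*(41240 - 5681) = ((924 + 77) - 65)*35559 = (1001 - 65)*35559 = 936*35559 = 33283224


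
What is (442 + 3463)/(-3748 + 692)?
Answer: -3905/3056 ≈ -1.2778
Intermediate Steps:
(442 + 3463)/(-3748 + 692) = 3905/(-3056) = 3905*(-1/3056) = -3905/3056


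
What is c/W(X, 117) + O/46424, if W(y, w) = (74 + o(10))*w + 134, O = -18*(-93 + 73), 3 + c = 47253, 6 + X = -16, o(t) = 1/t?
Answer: 2745879165/510878711 ≈ 5.3748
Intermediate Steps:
X = -22 (X = -6 - 16 = -22)
c = 47250 (c = -3 + 47253 = 47250)
O = 360 (O = -18*(-20) = 360)
W(y, w) = 134 + 741*w/10 (W(y, w) = (74 + 1/10)*w + 134 = 741*w/10 + 134 = 134 + 741*w/10)
c/W(X, 117) + O/46424 = 47250/(134 + (741/10)*117) + 360/46424 = 47250/(134 + 86697/10) + 360*(1/46424) = 47250/(88037/10) + 45/5803 = 47250*(10/88037) + 45/5803 = 472500/88037 + 45/5803 = 2745879165/510878711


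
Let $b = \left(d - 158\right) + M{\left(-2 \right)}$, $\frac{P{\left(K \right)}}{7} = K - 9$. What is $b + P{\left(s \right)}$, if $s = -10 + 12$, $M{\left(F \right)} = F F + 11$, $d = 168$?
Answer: $-24$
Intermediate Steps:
$M{\left(F \right)} = 11 + F^{2}$ ($M{\left(F \right)} = F^{2} + 11 = 11 + F^{2}$)
$s = 2$
$P{\left(K \right)} = -63 + 7 K$ ($P{\left(K \right)} = 7 \left(K - 9\right) = 7 \left(-9 + K\right) = -63 + 7 K$)
$b = 25$ ($b = \left(168 - 158\right) + \left(11 + \left(-2\right)^{2}\right) = 10 + \left(11 + 4\right) = 10 + 15 = 25$)
$b + P{\left(s \right)} = 25 + \left(-63 + 7 \cdot 2\right) = 25 + \left(-63 + 14\right) = 25 - 49 = -24$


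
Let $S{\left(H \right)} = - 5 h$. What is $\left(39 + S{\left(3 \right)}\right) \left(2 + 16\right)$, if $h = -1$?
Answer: $792$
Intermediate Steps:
$S{\left(H \right)} = 5$ ($S{\left(H \right)} = \left(-5\right) \left(-1\right) = 5$)
$\left(39 + S{\left(3 \right)}\right) \left(2 + 16\right) = \left(39 + 5\right) \left(2 + 16\right) = 44 \cdot 18 = 792$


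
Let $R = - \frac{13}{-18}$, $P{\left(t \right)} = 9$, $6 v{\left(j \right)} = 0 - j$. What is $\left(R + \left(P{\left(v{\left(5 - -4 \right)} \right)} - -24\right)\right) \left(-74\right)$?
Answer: $- \frac{22459}{9} \approx -2495.4$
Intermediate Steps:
$v{\left(j \right)} = - \frac{j}{6}$ ($v{\left(j \right)} = \frac{0 - j}{6} = \frac{\left(-1\right) j}{6} = - \frac{j}{6}$)
$R = \frac{13}{18}$ ($R = \left(-13\right) \left(- \frac{1}{18}\right) = \frac{13}{18} \approx 0.72222$)
$\left(R + \left(P{\left(v{\left(5 - -4 \right)} \right)} - -24\right)\right) \left(-74\right) = \left(\frac{13}{18} + \left(9 - -24\right)\right) \left(-74\right) = \left(\frac{13}{18} + \left(9 + 24\right)\right) \left(-74\right) = \left(\frac{13}{18} + 33\right) \left(-74\right) = \frac{607}{18} \left(-74\right) = - \frac{22459}{9}$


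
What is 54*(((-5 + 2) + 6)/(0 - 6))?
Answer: -27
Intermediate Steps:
54*(((-5 + 2) + 6)/(0 - 6)) = 54*((-3 + 6)/(-6)) = 54*(3*(-⅙)) = 54*(-½) = -27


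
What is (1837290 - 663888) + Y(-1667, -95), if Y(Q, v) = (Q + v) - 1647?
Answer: 1169993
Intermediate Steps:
Y(Q, v) = -1647 + Q + v
(1837290 - 663888) + Y(-1667, -95) = (1837290 - 663888) + (-1647 - 1667 - 95) = 1173402 - 3409 = 1169993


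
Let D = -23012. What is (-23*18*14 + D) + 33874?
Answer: 5066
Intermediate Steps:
(-23*18*14 + D) + 33874 = (-23*18*14 - 23012) + 33874 = (-414*14 - 23012) + 33874 = (-5796 - 23012) + 33874 = -28808 + 33874 = 5066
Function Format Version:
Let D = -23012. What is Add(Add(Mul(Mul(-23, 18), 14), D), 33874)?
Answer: 5066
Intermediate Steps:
Add(Add(Mul(Mul(-23, 18), 14), D), 33874) = Add(Add(Mul(Mul(-23, 18), 14), -23012), 33874) = Add(Add(Mul(-414, 14), -23012), 33874) = Add(Add(-5796, -23012), 33874) = Add(-28808, 33874) = 5066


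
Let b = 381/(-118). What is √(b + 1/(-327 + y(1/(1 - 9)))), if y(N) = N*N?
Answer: I*√19707525156254/2469386 ≈ 1.7977*I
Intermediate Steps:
b = -381/118 (b = 381*(-1/118) = -381/118 ≈ -3.2288)
y(N) = N²
√(b + 1/(-327 + y(1/(1 - 9)))) = √(-381/118 + 1/(-327 + (1/(1 - 9))²)) = √(-381/118 + 1/(-327 + (1/(-8))²)) = √(-381/118 + 1/(-327 + (-⅛)²)) = √(-381/118 + 1/(-327 + 1/64)) = √(-381/118 + 1/(-20927/64)) = √(-381/118 - 64/20927) = √(-7980739/2469386) = I*√19707525156254/2469386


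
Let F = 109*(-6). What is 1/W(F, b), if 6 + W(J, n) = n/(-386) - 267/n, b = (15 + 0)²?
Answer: -28950/224929 ≈ -0.12871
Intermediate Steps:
b = 225 (b = 15² = 225)
F = -654
W(J, n) = -6 - 267/n - n/386 (W(J, n) = -6 + (n/(-386) - 267/n) = -6 + (n*(-1/386) - 267/n) = -6 + (-n/386 - 267/n) = -6 + (-267/n - n/386) = -6 - 267/n - n/386)
1/W(F, b) = 1/(-6 - 267/225 - 1/386*225) = 1/(-6 - 267*1/225 - 225/386) = 1/(-6 - 89/75 - 225/386) = 1/(-224929/28950) = -28950/224929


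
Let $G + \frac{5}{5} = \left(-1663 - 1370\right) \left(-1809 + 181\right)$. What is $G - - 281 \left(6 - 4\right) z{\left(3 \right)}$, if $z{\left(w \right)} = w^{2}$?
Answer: $4942781$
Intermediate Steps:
$G = 4937723$ ($G = -1 + \left(-1663 - 1370\right) \left(-1809 + 181\right) = -1 - -4937724 = -1 + 4937724 = 4937723$)
$G - - 281 \left(6 - 4\right) z{\left(3 \right)} = 4937723 - - 281 \left(6 - 4\right) 3^{2} = 4937723 - - 281 \cdot 2 \cdot 9 = 4937723 - \left(-281\right) 18 = 4937723 - -5058 = 4937723 + 5058 = 4942781$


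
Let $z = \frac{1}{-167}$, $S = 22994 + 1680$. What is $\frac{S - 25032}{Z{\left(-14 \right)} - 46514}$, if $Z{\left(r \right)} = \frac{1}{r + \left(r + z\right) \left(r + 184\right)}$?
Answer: $\frac{143188544}{18604111719} \approx 0.0076966$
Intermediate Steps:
$S = 24674$
$z = - \frac{1}{167} \approx -0.005988$
$Z{\left(r \right)} = \frac{1}{r + \left(184 + r\right) \left(- \frac{1}{167} + r\right)}$ ($Z{\left(r \right)} = \frac{1}{r + \left(r - \frac{1}{167}\right) \left(r + 184\right)} = \frac{1}{r + \left(- \frac{1}{167} + r\right) \left(184 + r\right)} = \frac{1}{r + \left(184 + r\right) \left(- \frac{1}{167} + r\right)}$)
$\frac{S - 25032}{Z{\left(-14 \right)} - 46514} = \frac{24674 - 25032}{\frac{167}{-184 + 167 \left(-14\right)^{2} + 30894 \left(-14\right)} - 46514} = - \frac{358}{\frac{167}{-184 + 167 \cdot 196 - 432516} - 46514} = - \frac{358}{\frac{167}{-184 + 32732 - 432516} - 46514} = - \frac{358}{\frac{167}{-399968} - 46514} = - \frac{358}{167 \left(- \frac{1}{399968}\right) - 46514} = - \frac{358}{- \frac{167}{399968} - 46514} = - \frac{358}{- \frac{18604111719}{399968}} = \left(-358\right) \left(- \frac{399968}{18604111719}\right) = \frac{143188544}{18604111719}$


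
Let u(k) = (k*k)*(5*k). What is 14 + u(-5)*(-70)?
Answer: 43764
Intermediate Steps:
u(k) = 5*k**3 (u(k) = k**2*(5*k) = 5*k**3)
14 + u(-5)*(-70) = 14 + (5*(-5)**3)*(-70) = 14 + (5*(-125))*(-70) = 14 - 625*(-70) = 14 + 43750 = 43764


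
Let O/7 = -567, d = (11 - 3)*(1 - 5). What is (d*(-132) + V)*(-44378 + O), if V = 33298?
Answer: -1814076134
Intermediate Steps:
d = -32 (d = 8*(-4) = -32)
O = -3969 (O = 7*(-567) = -3969)
(d*(-132) + V)*(-44378 + O) = (-32*(-132) + 33298)*(-44378 - 3969) = (4224 + 33298)*(-48347) = 37522*(-48347) = -1814076134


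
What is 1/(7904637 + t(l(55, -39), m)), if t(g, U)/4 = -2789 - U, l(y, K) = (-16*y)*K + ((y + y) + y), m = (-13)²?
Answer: 1/7892805 ≈ 1.2670e-7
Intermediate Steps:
m = 169
l(y, K) = 3*y - 16*K*y (l(y, K) = -16*K*y + (2*y + y) = -16*K*y + 3*y = 3*y - 16*K*y)
t(g, U) = -11156 - 4*U (t(g, U) = 4*(-2789 - U) = -11156 - 4*U)
1/(7904637 + t(l(55, -39), m)) = 1/(7904637 + (-11156 - 4*169)) = 1/(7904637 + (-11156 - 676)) = 1/(7904637 - 11832) = 1/7892805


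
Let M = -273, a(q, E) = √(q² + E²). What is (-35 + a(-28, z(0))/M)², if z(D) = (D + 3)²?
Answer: (9555 + √865)²/74529 ≈ 1232.6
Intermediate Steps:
z(D) = (3 + D)²
a(q, E) = √(E² + q²)
(-35 + a(-28, z(0))/M)² = (-35 + √(((3 + 0)²)² + (-28)²)/(-273))² = (-35 + √((3²)² + 784)*(-1/273))² = (-35 + √(9² + 784)*(-1/273))² = (-35 + √(81 + 784)*(-1/273))² = (-35 + √865*(-1/273))² = (-35 - √865/273)²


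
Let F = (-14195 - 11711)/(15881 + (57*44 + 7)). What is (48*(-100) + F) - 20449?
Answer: -232253255/9198 ≈ -25250.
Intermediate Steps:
F = -12953/9198 (F = -25906/(15881 + (2508 + 7)) = -25906/(15881 + 2515) = -25906/18396 = -25906*1/18396 = -12953/9198 ≈ -1.4082)
(48*(-100) + F) - 20449 = (48*(-100) - 12953/9198) - 20449 = (-4800 - 12953/9198) - 20449 = -44163353/9198 - 20449 = -232253255/9198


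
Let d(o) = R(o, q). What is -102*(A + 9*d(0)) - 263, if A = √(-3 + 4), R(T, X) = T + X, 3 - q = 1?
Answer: -2201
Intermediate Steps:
q = 2 (q = 3 - 1*1 = 3 - 1 = 2)
d(o) = 2 + o (d(o) = o + 2 = 2 + o)
A = 1 (A = √1 = 1)
-102*(A + 9*d(0)) - 263 = -102*(1 + 9*(2 + 0)) - 263 = -102*(1 + 9*2) - 263 = -102*(1 + 18) - 263 = -102*19 - 263 = -1938 - 263 = -2201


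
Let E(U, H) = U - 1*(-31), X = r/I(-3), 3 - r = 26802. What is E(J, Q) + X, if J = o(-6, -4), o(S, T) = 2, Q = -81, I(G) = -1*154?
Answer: 31881/154 ≈ 207.02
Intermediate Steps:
I(G) = -154
J = 2
r = -26799 (r = 3 - 1*26802 = 3 - 26802 = -26799)
X = 26799/154 (X = -26799/(-154) = -26799*(-1/154) = 26799/154 ≈ 174.02)
E(U, H) = 31 + U (E(U, H) = U + 31 = 31 + U)
E(J, Q) + X = (31 + 2) + 26799/154 = 33 + 26799/154 = 31881/154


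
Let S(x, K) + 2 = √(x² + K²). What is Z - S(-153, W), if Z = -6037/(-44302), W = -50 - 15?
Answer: 94641/44302 - √27634 ≈ -164.10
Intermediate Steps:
W = -65
S(x, K) = -2 + √(K² + x²) (S(x, K) = -2 + √(x² + K²) = -2 + √(K² + x²))
Z = 6037/44302 (Z = -6037*(-1/44302) = 6037/44302 ≈ 0.13627)
Z - S(-153, W) = 6037/44302 - (-2 + √((-65)² + (-153)²)) = 6037/44302 - (-2 + √(4225 + 23409)) = 6037/44302 - (-2 + √27634) = 6037/44302 + (2 - √27634) = 94641/44302 - √27634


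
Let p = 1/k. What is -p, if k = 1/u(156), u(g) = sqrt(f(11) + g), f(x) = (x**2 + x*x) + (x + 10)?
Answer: -sqrt(419) ≈ -20.469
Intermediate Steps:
f(x) = 10 + x + 2*x**2 (f(x) = (x**2 + x**2) + (10 + x) = 2*x**2 + (10 + x) = 10 + x + 2*x**2)
u(g) = sqrt(263 + g) (u(g) = sqrt((10 + 11 + 2*11**2) + g) = sqrt((10 + 11 + 2*121) + g) = sqrt((10 + 11 + 242) + g) = sqrt(263 + g))
k = sqrt(419)/419 (k = 1/(sqrt(263 + 156)) = 1/(sqrt(419)) = sqrt(419)/419 ≈ 0.048853)
p = sqrt(419) (p = 1/(sqrt(419)/419) = sqrt(419) ≈ 20.469)
-p = -sqrt(419)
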